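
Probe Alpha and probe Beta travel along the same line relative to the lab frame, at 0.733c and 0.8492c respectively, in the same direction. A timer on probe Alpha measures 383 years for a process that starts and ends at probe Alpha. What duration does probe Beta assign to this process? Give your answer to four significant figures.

402.5 years

Transform probe Alpha's velocity into probe Beta's frame: (0.733 − 0.8492)/(1 − 0.733·0.8492) = −0.1162/0.3775364, so the relative speed is 0.30778c.
γ for this relative speed: γ = 1/√(1 − 0.0947285) = 1.051.
Probe Alpha's interval is proper; time dilation gives Δt_B = γΔτ = 1.051 × 383 years = 402.5 years.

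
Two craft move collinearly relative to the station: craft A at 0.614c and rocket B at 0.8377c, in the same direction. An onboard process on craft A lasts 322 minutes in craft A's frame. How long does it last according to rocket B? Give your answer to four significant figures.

362.8 minutes

Speed of craft A in rocket B's frame: u = (v_A − v_B)/(1 − v_A v_B/c²) = (0.614 − 0.8377)/(1 − 0.614×0.8377) = −0.2237/0.4856522 = −0.46062; |u| = 0.46062c.
At |u| = 0.46062c, γ = (1 − 0.212171)^(−1/2) = 1.1266.
The clock on craft A records proper time, so rocket B measures Δt = γΔτ = 1.1266 × 322 = 362.8 minutes.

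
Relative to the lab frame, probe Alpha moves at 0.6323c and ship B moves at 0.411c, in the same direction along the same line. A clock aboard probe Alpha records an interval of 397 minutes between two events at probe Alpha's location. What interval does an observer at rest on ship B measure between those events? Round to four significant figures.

Transform probe Alpha's velocity into ship B's frame: (0.6323 − 0.411)/(1 − 0.6323·0.411) = 0.2213/0.7401247, so the relative speed is 0.299c.
γ for this relative speed: γ = 1/√(1 − 0.089401) = 1.0479.
Probe Alpha's interval is proper; time dilation gives Δt_B = γΔτ = 1.0479 × 397 minutes = 416.0 minutes.

416.0 minutes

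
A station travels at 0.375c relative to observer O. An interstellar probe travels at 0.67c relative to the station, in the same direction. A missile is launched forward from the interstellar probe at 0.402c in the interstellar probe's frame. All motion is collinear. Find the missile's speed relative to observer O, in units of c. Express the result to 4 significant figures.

0.9262c

First combine the missile and interstellar probe (S''→S'): u₁ = (0.402 + 0.67)/(1 + 0.402×0.67) = 1.072/1.26934 = 0.84453.
Then combine with the station (S'→S): u = (0.84453 + 0.375)/(1 + 0.84453×0.375) = 1.21953/1.31669875 = 0.9262.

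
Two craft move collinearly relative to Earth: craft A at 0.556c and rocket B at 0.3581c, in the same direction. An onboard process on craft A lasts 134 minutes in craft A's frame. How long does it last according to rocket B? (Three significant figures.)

The velocity of craft A relative to rocket B is (0.556 − 0.3581)c / (1 − 0.556×0.3581) = 0.2471c; relative speed 0.2471c.
At |u| = 0.2471c, γ = (1 − 0.0610584)^(−1/2) = 1.032.
Craft A's interval is proper; time dilation gives Δt_B = γΔτ = 1.032 × 134 minutes = 138 minutes.

138 minutes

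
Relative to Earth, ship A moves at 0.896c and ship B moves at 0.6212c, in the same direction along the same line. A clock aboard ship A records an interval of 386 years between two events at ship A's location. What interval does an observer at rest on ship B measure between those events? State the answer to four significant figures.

Speed of ship A in ship B's frame: u = (v_A − v_B)/(1 − v_A v_B/c²) = (0.896 − 0.6212)/(1 − 0.896×0.6212) = 0.2748/0.4434048 = 0.61975; |u| = 0.61975c.
At |u| = 0.61975c, γ = (1 − 0.38409)^(−1/2) = 1.2742.
The clock on ship A records proper time, so ship B measures Δt = γΔτ = 1.2742 × 386 = 491.8 years.

491.8 years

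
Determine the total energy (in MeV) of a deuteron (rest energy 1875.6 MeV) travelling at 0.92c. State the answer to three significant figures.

γ = 1/√(1 − β²) = 1/√(1 − 0.8464) = 1/√0.1536 = 1/0.391918 = 2.5516.
Total energy: E = γmc² = 2.5516 × 1875.6 MeV = 4790 MeV.

4790 MeV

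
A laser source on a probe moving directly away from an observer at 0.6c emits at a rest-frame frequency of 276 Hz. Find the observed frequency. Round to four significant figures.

Relativistic Doppler (source moving away): f_obs = f_src · √((1−β)/(1+β)).
With β = 0.6: factor = √(0.4/1.6) = 0.5.
f_obs = 276 × 0.5 = 138.0 Hz.

138.0 Hz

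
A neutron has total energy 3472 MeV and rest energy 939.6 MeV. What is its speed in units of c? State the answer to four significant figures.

0.9627c

Total energy E = γmc² gives γ = 3472/939.6 = 3.6952.
Hence β = √(1 − 1/γ²) = √(1 − 0.0732359) = √0.9267641 = 0.9627.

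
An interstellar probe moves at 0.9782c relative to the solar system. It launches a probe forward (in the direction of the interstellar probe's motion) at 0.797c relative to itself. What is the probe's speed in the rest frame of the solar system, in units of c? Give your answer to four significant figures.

0.9975c

In units of c, u = (u' + v)/(1 + u'v) with u' = 0.797 and v = 0.9782.
Numerator: 0.797 + 0.9782 = 1.7752. Denominator: 1 + (0.797)(0.9782) = 1.7796254.
u = 1.7752/1.7796254 = 0.99751, so the speed is 0.9975c.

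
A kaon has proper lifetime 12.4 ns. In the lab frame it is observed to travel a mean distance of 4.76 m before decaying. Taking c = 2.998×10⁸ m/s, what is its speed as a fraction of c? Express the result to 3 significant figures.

Lab distance = (lab lifetime)·v = γτ·βc, so βγ = d/(cτ) = 4.760/(2.998×10⁸ × 1.240×10^-8) = 1.2804.
With βγ = 1.2804: γ² = 1 + (βγ)² = 2.63942, and β = (βγ)/γ = 1.2804/1.62463 = 0.788.

0.788c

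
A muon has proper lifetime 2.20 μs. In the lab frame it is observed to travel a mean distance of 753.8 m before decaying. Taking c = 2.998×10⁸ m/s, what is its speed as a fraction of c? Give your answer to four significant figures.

0.7526c

Lab distance = (lab lifetime)·v = γτ·βc, so βγ = d/(cτ) = 753.8/(2.998×10⁸ × 2.200×10^-6) = 1.1429.
With βγ = 1.1429: γ² = 1 + (βγ)² = 2.30622, and β = (βγ)/γ = 1.1429/1.51862 = 0.7526.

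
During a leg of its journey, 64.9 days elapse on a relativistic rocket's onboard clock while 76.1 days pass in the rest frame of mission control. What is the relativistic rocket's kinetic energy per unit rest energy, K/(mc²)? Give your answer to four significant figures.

The time-dilation ratio gives γ = 76.1/64.9 = 1.17257.
K/(mc²) = γ − 1 = 1.17257 − 1 = 0.1726.

0.1726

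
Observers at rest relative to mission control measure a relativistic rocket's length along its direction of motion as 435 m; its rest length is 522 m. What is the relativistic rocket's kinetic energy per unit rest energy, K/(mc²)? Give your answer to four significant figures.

0.2000

From L = L₀/γ: γ = 522/435 = 1.2.
K/(mc²) = γ − 1 = 1.2 − 1 = 0.2000.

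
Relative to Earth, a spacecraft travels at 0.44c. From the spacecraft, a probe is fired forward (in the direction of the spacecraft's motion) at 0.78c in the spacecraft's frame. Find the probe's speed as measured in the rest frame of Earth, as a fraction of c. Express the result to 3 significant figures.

Relativistic velocity addition: u = (u' + v)/(1 + u'v/c²), with u' = 0.78c and v = 0.44c.
Numerator: 0.78 + 0.44 = 1.22. Denominator: 1 + (0.78)(0.44) = 1.3432.
u = 1.22/1.3432 = 0.90828, so the speed is 0.908c.

0.908c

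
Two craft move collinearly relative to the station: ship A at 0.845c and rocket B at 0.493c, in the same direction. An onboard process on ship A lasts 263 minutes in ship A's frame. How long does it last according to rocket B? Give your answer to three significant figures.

Speed of ship A in rocket B's frame: u = (v_A − v_B)/(1 − v_A v_B/c²) = (0.845 − 0.493)/(1 − 0.845×0.493) = 0.352/0.583415 = 0.60334; |u| = 0.60334c.
At |u| = 0.60334c, γ = (1 − 0.364019)^(−1/2) = 1.2539.
The clock on ship A records proper time, so rocket B measures Δt = γΔτ = 1.2539 × 263 = 330 minutes.

330 minutes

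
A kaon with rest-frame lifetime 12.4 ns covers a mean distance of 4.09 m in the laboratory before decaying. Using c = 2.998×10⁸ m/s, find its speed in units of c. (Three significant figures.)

0.740c

d = βγcτ ⇒ βγ = d/(cτ) = 4.090 m / (3.71752 m) = 1.1002.
β = (βγ)/√(1+(βγ)²) = 1.1002/√2.21044 = 0.740.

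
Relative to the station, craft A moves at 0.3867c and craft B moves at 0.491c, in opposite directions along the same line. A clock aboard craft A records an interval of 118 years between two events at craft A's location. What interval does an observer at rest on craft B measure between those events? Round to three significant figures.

175 years

The velocity of craft A relative to craft B is (0.3867 + 0.491)c / (1 + 0.3867×0.491) = 0.73764c; relative speed 0.73764c.
γ for this relative speed: γ = 1/√(1 − 0.544113) = 1.4811.
Craft A's interval is proper; time dilation gives Δt_B = γΔτ = 1.4811 × 118 years = 175 years.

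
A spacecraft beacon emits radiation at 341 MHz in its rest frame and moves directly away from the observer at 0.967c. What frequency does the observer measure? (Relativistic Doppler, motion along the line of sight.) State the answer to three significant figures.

Relativistic Doppler (source moving away): f_obs = f_src · √((1−β)/(1+β)).
With β = 0.967: factor = √(0.033/1.967) = 0.12953.
f_obs = 341 × 0.12953 = 44.2 MHz.

44.2 MHz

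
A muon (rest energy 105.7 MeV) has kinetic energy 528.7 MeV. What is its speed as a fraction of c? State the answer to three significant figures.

K = (γ−1)mc², so γ = 1 + 528.7/105.7 = 6.0019.
Then v/c = √(1 − γ⁻²) = √(1 − 0.0277602) = √0.9722398 = 0.986.

0.986c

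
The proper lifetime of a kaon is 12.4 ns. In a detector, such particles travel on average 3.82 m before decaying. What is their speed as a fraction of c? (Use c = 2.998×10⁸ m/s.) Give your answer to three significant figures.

Let x = d/(cτ) = 3.820 m / (2.998×10⁸ m/s × 1.240×10^-8 s) = 1.0276. Since d = βγcτ, x = βγ = β/√(1−β²).
Solving: β² = x²/(1+x²) = 1.05596/2.05596 = 0.513609, so β = 0.717.

0.717c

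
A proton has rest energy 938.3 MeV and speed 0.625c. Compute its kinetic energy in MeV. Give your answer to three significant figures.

γ = 1/√(1 − β²) = 1/√(1 − 0.390625) = 1/√0.609375 = 1.28103.
Kinetic energy: K = (γ − 1)mc² = (1.28103 − 1) × 938.3 MeV = 0.28103 × 938.3 = 264 MeV.

264 MeV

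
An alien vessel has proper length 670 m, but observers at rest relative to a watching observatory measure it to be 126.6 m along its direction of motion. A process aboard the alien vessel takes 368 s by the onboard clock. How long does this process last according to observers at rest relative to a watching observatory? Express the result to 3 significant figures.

1950 s

From L = L₀/γ: γ = 670/126.6 = 5.29226.
Δt = γΔτ = 5.29226 × 368 = 1950 s.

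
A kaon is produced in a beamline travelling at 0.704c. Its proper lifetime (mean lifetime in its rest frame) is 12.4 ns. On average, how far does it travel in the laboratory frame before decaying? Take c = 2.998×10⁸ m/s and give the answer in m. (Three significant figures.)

γ = 1/√(1 − β²) = 1/√(1 − 0.495616) = 1/√0.504384 = 1/0.7102 = 1.4081.
Lab-frame lifetime: Δt = γτ = 1.4081 × 12.4 ns = 17.46 ns.
Distance: d = vΔt = 0.704 × 2.998×10⁸ m/s × 1.7460×10^-8 s = 3.69 m.

3.69 m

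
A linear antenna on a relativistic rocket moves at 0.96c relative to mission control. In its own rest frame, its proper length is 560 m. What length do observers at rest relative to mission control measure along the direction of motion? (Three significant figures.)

γ = 1/√(1 − β²) = 1/√(1 − 0.9216) = 1/√0.0784 = 1/0.28 = 3.5714.
Length contraction: L = L₀/γ = 560/3.5714 = 157 m.

157 m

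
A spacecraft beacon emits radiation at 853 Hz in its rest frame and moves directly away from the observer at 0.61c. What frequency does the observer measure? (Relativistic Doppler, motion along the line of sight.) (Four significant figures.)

Relativistic Doppler (source moving away): f_obs = f_src · √((1−β)/(1+β)).
With β = 0.61: factor = √(0.39/1.61) = 0.49217.
f_obs = 853 × 0.49217 = 419.8 Hz.

419.8 Hz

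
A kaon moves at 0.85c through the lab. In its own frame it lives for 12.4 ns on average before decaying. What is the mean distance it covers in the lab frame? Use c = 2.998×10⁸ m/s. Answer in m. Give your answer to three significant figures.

γ = 1/√(1 − β²) = 1/√(1 − 0.7225) = 1/√0.2775 = 1/0.526783 = 1.8983.
Lab-frame lifetime: Δt = γτ = 1.8983 × 12.4 ns = 23.539 ns.
Distance: d = vΔt = 0.85 × 2.998×10⁸ m/s × 2.3539×10^-8 s = 6.00 m.

6.00 m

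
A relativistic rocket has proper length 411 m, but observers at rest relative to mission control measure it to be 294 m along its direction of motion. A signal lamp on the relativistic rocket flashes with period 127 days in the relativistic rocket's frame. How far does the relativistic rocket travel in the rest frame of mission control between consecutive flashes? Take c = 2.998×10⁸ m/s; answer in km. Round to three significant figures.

γ = L₀/L = 411/294 = 1.39796.
β = √(1 − 1/γ²) = 0.69879. Lab-frame period = γτ = 1.39796×127 days = 177.54 days. Distance = βc × γτ = 0.69879 × 2.998×10⁸ m/s × 15339456 s = 3.2136×10^15 m = 3.21×10^12 km.

3.21×10^12 km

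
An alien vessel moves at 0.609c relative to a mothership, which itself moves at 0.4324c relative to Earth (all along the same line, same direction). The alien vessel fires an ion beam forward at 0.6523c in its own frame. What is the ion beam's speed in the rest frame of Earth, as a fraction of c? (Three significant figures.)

First combine the ion beam and alien vessel (S''→S'): u₁ = (0.6523 + 0.609)/(1 + 0.6523×0.609) = 1.2613/1.3972507 = 0.9027.
Then combine with the mothership (S'→S): u = (0.9027 + 0.4324)/(1 + 0.9027×0.4324) = 1.3351/1.39032748 = 0.96028.

0.960c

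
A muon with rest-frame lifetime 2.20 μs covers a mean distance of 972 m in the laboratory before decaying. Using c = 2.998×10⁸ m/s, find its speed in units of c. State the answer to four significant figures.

d = βγcτ ⇒ βγ = d/(cτ) = 972.0 m / (659.56 m) = 1.4737.
β = (βγ)/√(1+(βγ)²) = 1.4737/√3.17179 = 0.8275.

0.8275c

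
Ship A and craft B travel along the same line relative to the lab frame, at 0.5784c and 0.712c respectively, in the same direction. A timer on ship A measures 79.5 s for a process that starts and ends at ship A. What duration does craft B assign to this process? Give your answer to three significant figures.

81.6 s

Speed of ship A in craft B's frame: u = (v_A − v_B)/(1 − v_A v_B/c²) = (0.5784 − 0.712)/(1 − 0.5784×0.712) = −0.1336/0.5881792 = −0.22714; |u| = 0.22714c.
At |u| = 0.22714c, γ = (1 − 0.0515926)^(−1/2) = 1.0268.
The clock on ship A records proper time, so craft B measures Δt = γΔτ = 1.0268 × 79.5 = 81.6 s.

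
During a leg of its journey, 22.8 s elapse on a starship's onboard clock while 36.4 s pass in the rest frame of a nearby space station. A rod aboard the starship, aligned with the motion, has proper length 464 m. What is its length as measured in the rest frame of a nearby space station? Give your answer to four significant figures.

290.6 m

The time-dilation ratio gives γ = 36.4/22.8 = 1.59649.
L = L₀/γ = 464/1.59649 = 290.6 m.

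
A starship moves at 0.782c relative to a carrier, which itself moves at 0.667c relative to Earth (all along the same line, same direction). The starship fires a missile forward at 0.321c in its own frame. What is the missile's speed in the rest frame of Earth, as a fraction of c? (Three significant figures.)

Compose velocities in two stages. Stage 1 (into S'): u₁ = (0.321+0.782)/(1+0.321×0.782) = 0.88168.
Stage 2 (into S): u = (0.88168+0.667)/(1+0.88168×0.667) = 0.97519, so the speed is 0.975c.

0.975c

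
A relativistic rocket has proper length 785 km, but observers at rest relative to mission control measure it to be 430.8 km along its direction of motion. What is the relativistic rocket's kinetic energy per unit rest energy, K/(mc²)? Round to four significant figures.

From L = L₀/γ: γ = 785/430.8 = 1.82219.
K/(mc²) = γ − 1 = 1.82219 − 1 = 0.8222.

0.8222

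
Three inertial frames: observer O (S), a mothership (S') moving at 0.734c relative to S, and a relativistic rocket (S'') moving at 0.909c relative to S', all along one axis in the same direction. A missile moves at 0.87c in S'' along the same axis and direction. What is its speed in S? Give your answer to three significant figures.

Apply u = (u'+v)/(1+u'v) twice. Missile in the mothership frame: (0.87+0.909)/(1+0.87·0.909) = 1.779/1.79083 = 0.99339c.
That velocity, transformed to the rest frame of observer O: (0.99339+0.734)/(1+0.99339·0.734) = 1.72739/1.72914826 = 0.99898c.

0.999c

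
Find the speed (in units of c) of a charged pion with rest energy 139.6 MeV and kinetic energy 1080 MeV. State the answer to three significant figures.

0.993c

γ = 1 + K/(mc²) = 1 + 1080/139.6 = 8.7364.
β = √(1 − 1/γ²) = √(1 − 0.0131019) = √0.9868981 = 0.993.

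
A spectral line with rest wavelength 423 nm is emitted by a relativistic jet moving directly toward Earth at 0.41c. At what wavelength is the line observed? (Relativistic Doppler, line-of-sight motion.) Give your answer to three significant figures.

Relativistic Doppler for wavelength: λ_obs = λ_src · √((1−β)/(1+β)).
With β = 0.41: factor = √(0.59/1.41) = 0.64687.
λ_obs = 423 × 0.64687 = 274 nm.

274 nm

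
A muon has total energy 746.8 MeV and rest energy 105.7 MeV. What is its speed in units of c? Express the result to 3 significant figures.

γ = E/(mc²) = 746.8/105.7 = 7.0653.
β = √(1 − 1/γ²) = √(1 − 0.0200327) = √0.9799673 = 0.990.

0.990c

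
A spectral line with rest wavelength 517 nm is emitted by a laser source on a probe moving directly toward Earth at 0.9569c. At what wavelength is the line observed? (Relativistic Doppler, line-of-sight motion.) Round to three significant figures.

76.7 nm

Relativistic Doppler for wavelength: λ_obs = λ_src · √((1−β)/(1+β)).
With β = 0.9569: factor = √(0.0431/1.9569) = 0.14841.
λ_obs = 517 × 0.14841 = 76.7 nm.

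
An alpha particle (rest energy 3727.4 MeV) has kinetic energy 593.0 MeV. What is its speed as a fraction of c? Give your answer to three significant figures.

0.506c

γ = 1 + K/(mc²) = 1 + 593.0/3727.4 = 1.1591.
β = √(1 − 1/γ²) = √(1 − 0.744317) = √0.255683 = 0.506.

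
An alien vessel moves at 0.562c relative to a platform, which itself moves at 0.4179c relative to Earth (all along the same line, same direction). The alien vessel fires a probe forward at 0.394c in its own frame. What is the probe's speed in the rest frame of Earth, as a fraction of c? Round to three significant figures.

0.905c

Compose velocities in two stages. Stage 1 (into S'): u₁ = (0.394+0.562)/(1+0.394×0.562) = 0.78269.
Stage 2 (into S): u = (0.78269+0.4179)/(1+0.78269×0.4179) = 0.90468, so the speed is 0.905c.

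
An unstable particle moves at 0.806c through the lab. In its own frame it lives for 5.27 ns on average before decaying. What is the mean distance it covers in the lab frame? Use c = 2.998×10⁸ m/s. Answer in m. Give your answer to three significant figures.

2.15 m

With β = 0.806, γ = 1/√(1 − 0.806²) = 1/√0.350364 = 1.6894.
Lab-frame lifetime: Δt = γτ = 1.6894 × 5.27 ns = 8.9031 ns.
Distance: d = vΔt = 0.806 × 2.998×10⁸ m/s × 8.9031×10^-9 s = 2.15 m.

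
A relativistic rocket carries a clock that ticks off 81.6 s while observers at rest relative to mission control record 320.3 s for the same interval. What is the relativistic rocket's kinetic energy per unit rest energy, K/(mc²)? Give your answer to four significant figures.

2.925

The time-dilation ratio gives γ = 320.3/81.6 = 3.92525.
K/(mc²) = γ − 1 = 3.92525 − 1 = 2.925.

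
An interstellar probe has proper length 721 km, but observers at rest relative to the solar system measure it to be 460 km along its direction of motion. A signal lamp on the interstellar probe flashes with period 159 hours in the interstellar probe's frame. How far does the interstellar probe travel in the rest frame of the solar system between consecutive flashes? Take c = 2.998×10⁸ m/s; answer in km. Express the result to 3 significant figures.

Length contraction gives γ = L₀/L = 721/460 = 1.56739.
β = √(1 − 1/γ²) = 0.77003. Lab-frame period = γτ = 1.56739×159 hours = 249.22 hours. Distance = βc × γτ = 0.77003 × 2.998×10⁸ m/s × 897192 s = 2.0712×10^14 m = 2.07×10^11 km.

2.07×10^11 km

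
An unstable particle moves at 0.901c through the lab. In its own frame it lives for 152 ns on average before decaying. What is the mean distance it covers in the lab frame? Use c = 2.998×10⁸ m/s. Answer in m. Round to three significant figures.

Lorentz factor: γ = (1 − 0.811801)^(−1/2) = 2.3051.
Lab-frame lifetime: Δt = γτ = 2.3051 × 152 ns = 350.38 ns.
Distance: d = vΔt = 0.901 × 2.998×10⁸ m/s × 3.5038×10^-7 s = 94.6 m.

94.6 m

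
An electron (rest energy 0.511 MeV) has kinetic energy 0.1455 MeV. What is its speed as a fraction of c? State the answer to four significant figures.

0.6278c

K = (γ−1)mc², so γ = 1 + 0.1455/0.511 = 1.2847.
Then v/c = √(1 − γ⁻²) = √(1 − 0.605894) = √0.394106 = 0.6278.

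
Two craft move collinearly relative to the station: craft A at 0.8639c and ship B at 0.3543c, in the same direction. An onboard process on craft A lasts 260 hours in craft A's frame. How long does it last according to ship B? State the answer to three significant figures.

383 hours

Transform craft A's velocity into ship B's frame: (0.8639 − 0.3543)/(1 − 0.8639·0.3543) = 0.5096/0.69392023, so the relative speed is 0.73438c.
At |u| = 0.73438c, γ = (1 − 0.539314)^(−1/2) = 1.4733.
The clock on craft A records proper time, so ship B measures Δt = γΔτ = 1.4733 × 260 = 383 hours.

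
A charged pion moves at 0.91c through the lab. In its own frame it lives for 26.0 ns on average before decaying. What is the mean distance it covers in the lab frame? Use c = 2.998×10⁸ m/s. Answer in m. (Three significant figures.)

With β = 0.91, γ = 1/√(1 − 0.91²) = 1/√0.1719 = 2.4119.
Lab-frame lifetime: Δt = γτ = 2.4119 × 26.0 ns = 62.709 ns.
Distance: d = vΔt = 0.91 × 2.998×10⁸ m/s × 6.2709×10^-8 s = 17.1 m.

17.1 m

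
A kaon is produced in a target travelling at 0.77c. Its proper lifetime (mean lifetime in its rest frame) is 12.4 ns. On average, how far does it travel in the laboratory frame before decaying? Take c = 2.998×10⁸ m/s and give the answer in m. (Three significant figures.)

4.49 m

With β = 0.77, γ = 1/√(1 − 0.77²) = 1/√0.4071 = 1.5673.
Lab-frame lifetime: Δt = γτ = 1.5673 × 12.4 ns = 19.435 ns.
Distance: d = vΔt = 0.77 × 2.998×10⁸ m/s × 1.9435×10^-8 s = 4.49 m.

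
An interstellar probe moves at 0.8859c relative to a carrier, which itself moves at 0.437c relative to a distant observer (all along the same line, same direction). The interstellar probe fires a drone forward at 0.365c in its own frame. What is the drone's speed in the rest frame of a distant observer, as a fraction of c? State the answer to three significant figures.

0.978c

Apply u = (u'+v)/(1+u'v) twice. Drone in the carrier frame: (0.365+0.8859)/(1+0.365·0.8859) = 1.2509/1.3233535 = 0.94525c.
That velocity, transformed to the rest frame of a distant observer: (0.94525+0.437)/(1+0.94525·0.437) = 1.38225/1.41307425 = 0.97819c.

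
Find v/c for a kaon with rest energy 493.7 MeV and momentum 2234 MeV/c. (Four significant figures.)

0.9764

βγ = pc/(mc²) = 2234/493.7 = 4.525.
Since γ² = 1 + (βγ)² = 21.4756, γ = √21.4756 = 4.63418, and β = (βγ)/γ = 4.525/4.63418 = 0.9764.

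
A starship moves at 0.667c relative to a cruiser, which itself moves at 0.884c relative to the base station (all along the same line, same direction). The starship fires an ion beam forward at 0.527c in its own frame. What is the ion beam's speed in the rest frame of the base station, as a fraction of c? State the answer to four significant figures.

0.9924c

First combine the ion beam and starship (S''→S'): u₁ = (0.527 + 0.667)/(1 + 0.527×0.667) = 1.194/1.351509 = 0.88346.
Then combine with the cruiser (S'→S): u = (0.88346 + 0.884)/(1 + 0.88346×0.884) = 1.76746/1.78097864 = 0.99241.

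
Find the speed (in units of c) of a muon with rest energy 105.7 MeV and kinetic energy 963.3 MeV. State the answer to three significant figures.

K = (γ−1)mc², so γ = 1 + 963.3/105.7 = 10.114.
Then v/c = √(1 − γ⁻²) = √(1 − 0.00977584) = √0.99022416 = 0.995.

0.995c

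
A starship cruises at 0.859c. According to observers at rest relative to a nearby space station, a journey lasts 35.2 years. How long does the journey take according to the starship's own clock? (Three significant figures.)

18.0 years

Lorentz factor: γ = (1 − 0.737881)^(−1/2) = 1.9532.
The moving clock records proper time: Δτ = Δt/γ = 35.2/1.9532 = 18.0 years.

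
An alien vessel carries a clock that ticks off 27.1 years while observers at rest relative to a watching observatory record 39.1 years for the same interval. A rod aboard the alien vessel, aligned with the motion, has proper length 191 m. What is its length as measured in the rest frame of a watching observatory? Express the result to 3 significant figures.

132 m

γ = Δt/Δτ = 39.1/27.1 = 1.4428.
L = L₀/γ = 191/1.4428 = 132 m.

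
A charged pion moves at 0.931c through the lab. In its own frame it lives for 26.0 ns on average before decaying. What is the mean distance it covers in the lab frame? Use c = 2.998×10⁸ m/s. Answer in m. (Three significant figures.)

19.9 m

γ = 1/√(1 − β²) = 1/√(1 − 0.866761) = 1/√0.133239 = 1/0.365019 = 2.7396.
Lab-frame lifetime: Δt = γτ = 2.7396 × 26.0 ns = 71.23 ns.
Distance: d = vΔt = 0.931 × 2.998×10⁸ m/s × 7.1230×10^-8 s = 19.9 m.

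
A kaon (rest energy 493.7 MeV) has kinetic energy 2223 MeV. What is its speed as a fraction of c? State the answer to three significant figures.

0.983c

K = (γ−1)mc², so γ = 1 + 2223/493.7 = 5.5027.
Then v/c = √(1 − γ⁻²) = √(1 − 0.0330254) = √0.9669746 = 0.983.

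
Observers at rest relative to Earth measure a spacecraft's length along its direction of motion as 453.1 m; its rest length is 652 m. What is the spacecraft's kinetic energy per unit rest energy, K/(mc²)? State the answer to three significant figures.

γ = L₀/L = 652/453.1 = 1.43898.
K/(mc²) = γ − 1 = 1.43898 − 1 = 0.439.

0.439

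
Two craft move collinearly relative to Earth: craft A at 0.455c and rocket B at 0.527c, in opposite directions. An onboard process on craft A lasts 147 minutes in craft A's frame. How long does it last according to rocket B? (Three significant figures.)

241 minutes

Speed of craft A in rocket B's frame: u = (v_A + v_B)/(1 + v_A v_B/c²) = (0.455 + 0.527)/(1 + 0.455×0.527) = 0.982/1.239785 = 0.79207; |u| = 0.79207c.
γ for this relative speed: γ = 1/√(1 − 0.627375) = 1.6382.
Craft A's interval is proper; time dilation gives Δt_B = γΔτ = 1.6382 × 147 minutes = 241 minutes.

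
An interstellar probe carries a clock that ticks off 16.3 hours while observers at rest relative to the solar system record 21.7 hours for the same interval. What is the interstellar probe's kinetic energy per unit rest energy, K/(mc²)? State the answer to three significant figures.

From Δt = γΔτ: γ = 21.7/16.3 = 1.33129.
K/(mc²) = γ − 1 = 1.33129 − 1 = 0.331.

0.331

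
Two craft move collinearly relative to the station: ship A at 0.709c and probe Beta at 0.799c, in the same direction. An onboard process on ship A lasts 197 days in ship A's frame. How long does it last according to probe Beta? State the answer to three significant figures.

Transform ship A's velocity into probe Beta's frame: (0.709 − 0.799)/(1 − 0.709·0.799) = −0.09/0.433509, so the relative speed is 0.20761c.
At |u| = 0.20761c, γ = (1 − 0.0431019)^(−1/2) = 1.0223.
The clock on ship A records proper time, so probe Beta measures Δt = γΔτ = 1.0223 × 197 = 201 days.

201 days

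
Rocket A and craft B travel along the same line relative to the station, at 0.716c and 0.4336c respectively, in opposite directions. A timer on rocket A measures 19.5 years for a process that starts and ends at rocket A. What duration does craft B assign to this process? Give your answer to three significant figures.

40.6 years

Transform rocket A's velocity into craft B's frame: (0.716 + 0.4336)/(1 + 0.716·0.4336) = 1.1496/1.3104576, so the relative speed is 0.87725c.
γ for this relative speed: γ = 1/√(1 − 0.769568) = 2.0832.
Rocket A's interval is proper; time dilation gives Δt_B = γΔτ = 2.0832 × 19.5 years = 40.6 years.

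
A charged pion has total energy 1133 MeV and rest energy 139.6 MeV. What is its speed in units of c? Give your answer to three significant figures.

0.992c

Total energy E = γmc² gives γ = 1133/139.6 = 8.116.
Hence β = √(1 − 1/γ²) = √(1 − 0.0151815) = √0.9848185 = 0.992.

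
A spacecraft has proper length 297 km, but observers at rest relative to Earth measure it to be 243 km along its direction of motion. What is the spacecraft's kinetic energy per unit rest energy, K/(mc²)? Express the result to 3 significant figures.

0.222

Length contraction gives γ = L₀/L = 297/243 = 1.22222.
K/(mc²) = γ − 1 = 1.22222 − 1 = 0.222.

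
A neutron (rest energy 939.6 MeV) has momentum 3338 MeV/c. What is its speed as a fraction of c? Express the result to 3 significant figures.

βγ = pc/(mc²) = 3338/939.6 = 3.5526.
Since γ² = 1 + (βγ)² = 13.621, γ = √13.621 = 3.69066, and β = (βγ)/γ = 3.5526/3.69066 = 0.963.

0.963c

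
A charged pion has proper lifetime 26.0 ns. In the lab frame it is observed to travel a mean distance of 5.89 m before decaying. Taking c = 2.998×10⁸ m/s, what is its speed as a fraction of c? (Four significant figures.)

0.6029c

Let x = d/(cτ) = 5.890 m / (2.998×10⁸ m/s × 2.600×10^-8 s) = 0.75563. Since d = βγcτ, x = βγ = β/√(1−β²).
Solving: β² = x²/(1+x²) = 0.570977/1.570977 = 0.363453, so β = 0.6029.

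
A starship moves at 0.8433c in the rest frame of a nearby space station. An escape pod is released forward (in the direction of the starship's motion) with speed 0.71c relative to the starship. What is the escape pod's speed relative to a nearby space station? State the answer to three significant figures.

0.972c

In units of c, u = (u' + v)/(1 + u'v) with u' = 0.71 and v = 0.8433.
Numerator: 0.71 + 0.8433 = 1.5533. Denominator: 1 + (0.71)(0.8433) = 1.598743.
u = 1.5533/1.598743 = 0.97158, so the speed is 0.972c.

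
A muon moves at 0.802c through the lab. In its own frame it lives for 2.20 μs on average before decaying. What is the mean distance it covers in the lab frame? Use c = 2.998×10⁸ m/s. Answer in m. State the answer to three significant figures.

886 m

Lorentz factor: γ = (1 − 0.643204)^(−1/2) = 1.6741.
Lab-frame lifetime: Δt = γτ = 1.6741 × 2.20 μs = 3.683 μs.
Distance: d = vΔt = 0.802 × 2.998×10⁸ m/s × 3.6830×10^-6 s = 886 m.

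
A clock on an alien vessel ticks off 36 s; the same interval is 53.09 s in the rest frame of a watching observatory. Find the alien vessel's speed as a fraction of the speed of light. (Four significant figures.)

γ = Δt/Δτ = 53.09/36 = 1.4747.
β = √(1 − 1/γ²) = √(1 − 0.459825) = √0.540175 = 0.7350.

0.7350c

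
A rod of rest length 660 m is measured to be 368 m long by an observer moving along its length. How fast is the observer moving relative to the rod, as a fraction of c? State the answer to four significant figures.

0.8301c

Length contraction gives γ = L₀/L = 660/368 = 1.7935.
β = √(1 − 1/γ²) = √0.689117 = 0.8301.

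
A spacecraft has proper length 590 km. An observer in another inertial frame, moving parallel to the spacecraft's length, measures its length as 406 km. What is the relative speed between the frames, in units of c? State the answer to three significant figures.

Length contraction gives γ = L₀/L = 590/406 = 1.4532.
β = √(1 − 1/γ²) = √0.526468 = 0.726.

0.726c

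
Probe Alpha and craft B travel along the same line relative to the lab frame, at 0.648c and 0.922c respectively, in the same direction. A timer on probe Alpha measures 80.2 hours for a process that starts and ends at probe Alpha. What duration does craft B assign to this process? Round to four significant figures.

109.5 hours

Speed of probe Alpha in craft B's frame: u = (v_A − v_B)/(1 − v_A v_B/c²) = (0.648 − 0.922)/(1 − 0.648×0.922) = −0.274/0.402544 = −0.68067; |u| = 0.68067c.
γ for this relative speed: γ = 1/√(1 − 0.463312) = 1.365.
The clock on probe Alpha records proper time, so craft B measures Δt = γΔτ = 1.365 × 80.2 = 109.5 hours.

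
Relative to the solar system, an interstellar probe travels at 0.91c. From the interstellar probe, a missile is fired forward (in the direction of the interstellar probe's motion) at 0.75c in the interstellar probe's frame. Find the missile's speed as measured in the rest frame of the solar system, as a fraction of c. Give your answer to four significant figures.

0.9866c

Relativistic velocity addition: u = (u' + v)/(1 + u'v/c²), with u' = 0.75c and v = 0.91c.
Numerator: 0.75 + 0.91 = 1.66. Denominator: 1 + (0.75)(0.91) = 1.6825.
u = 1.66/1.6825 = 0.98663, so the speed is 0.9866c.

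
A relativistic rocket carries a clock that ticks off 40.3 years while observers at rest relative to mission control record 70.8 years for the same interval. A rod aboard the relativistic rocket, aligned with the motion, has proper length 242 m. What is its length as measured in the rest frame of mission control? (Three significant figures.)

138 m

γ = Δt/Δτ = 70.8/40.3 = 1.75682.
L = L₀/γ = 242/1.75682 = 138 m.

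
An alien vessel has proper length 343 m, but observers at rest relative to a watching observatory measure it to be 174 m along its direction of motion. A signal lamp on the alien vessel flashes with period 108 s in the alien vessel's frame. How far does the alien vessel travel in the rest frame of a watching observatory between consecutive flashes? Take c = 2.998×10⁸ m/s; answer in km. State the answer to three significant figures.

5.50×10^7 km

Length contraction gives γ = L₀/L = 343/174 = 1.97126.
β = √(1 − 1/γ²) = 0.86178. Lab-frame period = γτ = 1.97126×108 s = 212.9 s. Distance = βc × γτ = 0.86178 × 2.998×10⁸ m/s × 212.9 s = 5.5005×10^10 m = 5.50×10^7 km.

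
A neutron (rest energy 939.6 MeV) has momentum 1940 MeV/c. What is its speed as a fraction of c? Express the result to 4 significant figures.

pc/(mc²) = 1940/939.6 = 2.0647 = βγ = β/√(1−β²).
So β² = x²/(1 + x²) with x = 2.0647: x² = 4.26299, β² = 4.26299/5.26299 = 0.809994, β = 0.9000.

0.9000c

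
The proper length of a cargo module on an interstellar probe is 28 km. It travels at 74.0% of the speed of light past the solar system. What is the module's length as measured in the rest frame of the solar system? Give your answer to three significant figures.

18.8 km

With β = 0.74, γ = 1/√(1 − 0.74²) = 1/√0.4524 = 1.4868.
Along the direction of motion the measured length is L₀/γ = 28/1.4868 = 18.8 km.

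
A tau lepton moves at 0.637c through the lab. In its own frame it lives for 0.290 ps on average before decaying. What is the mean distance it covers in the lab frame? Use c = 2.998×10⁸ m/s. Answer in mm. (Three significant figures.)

γ = 1/√(1 − β²) = 1/√(1 − 0.405769) = 1/√0.594231 = 1/0.770864 = 1.2972.
Lab-frame lifetime: Δt = γτ = 1.2972 × 0.290 ps = 0.37619 ps.
Distance: d = vΔt = 0.637 × 2.998×10⁸ m/s × 3.7619×10^-13 s = 7.18×10^-5 m = 0.0718 mm.

0.0718 mm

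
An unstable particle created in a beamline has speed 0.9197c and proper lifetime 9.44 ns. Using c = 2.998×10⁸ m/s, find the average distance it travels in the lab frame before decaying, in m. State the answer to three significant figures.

γ = 1/√(1 − β²) = 1/√(1 − 0.84584809) = 1/√0.15415191 = 1/0.392622 = 2.547.
Lab-frame lifetime: Δt = γτ = 2.547 × 9.44 ns = 24.044 ns.
Distance: d = vΔt = 0.9197 × 2.998×10⁸ m/s × 2.4044×10^-8 s = 6.63 m.

6.63 m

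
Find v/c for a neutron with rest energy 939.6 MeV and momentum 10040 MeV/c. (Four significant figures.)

0.9956

pc/(mc²) = 10040/939.6 = 10.685 = βγ = β/√(1−β²).
So β² = x²/(1 + x²) with x = 10.685: x² = 114.169, β² = 114.169/115.169 = 0.991317, β = 0.9956.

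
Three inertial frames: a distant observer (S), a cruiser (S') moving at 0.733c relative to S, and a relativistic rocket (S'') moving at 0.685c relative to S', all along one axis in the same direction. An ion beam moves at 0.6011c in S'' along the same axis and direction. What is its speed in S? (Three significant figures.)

Compose velocities in two stages. Stage 1 (into S'): u₁ = (0.6011+0.685)/(1+0.6011×0.685) = 0.91099.
Stage 2 (into S): u = (0.91099+0.733)/(1+0.91099×0.733) = 0.98575, so the speed is 0.986c.

0.986c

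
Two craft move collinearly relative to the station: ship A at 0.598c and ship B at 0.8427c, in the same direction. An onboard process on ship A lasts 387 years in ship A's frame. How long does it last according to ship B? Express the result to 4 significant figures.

Speed of ship A in ship B's frame: u = (v_A − v_B)/(1 − v_A v_B/c²) = (0.598 − 0.8427)/(1 − 0.598×0.8427) = −0.2447/0.4960654 = −0.49328; |u| = 0.49328c.
γ for this relative speed: γ = 1/√(1 − 0.243325) = 1.1496.
Ship A's interval is proper; time dilation gives Δt_B = γΔτ = 1.1496 × 387 years = 444.9 years.

444.9 years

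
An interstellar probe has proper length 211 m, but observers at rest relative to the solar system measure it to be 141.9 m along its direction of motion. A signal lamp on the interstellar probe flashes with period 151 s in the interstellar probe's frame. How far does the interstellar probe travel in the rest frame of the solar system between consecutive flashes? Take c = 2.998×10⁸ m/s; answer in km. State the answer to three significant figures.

4.98×10^7 km

Length contraction gives γ = L₀/L = 211/141.9 = 1.48696.
β = √(1 − 1/γ²) = 0.74009. Lab-frame period = γτ = 1.48696×151 s = 224.53 s. Distance = βc × γτ = 0.74009 × 2.998×10⁸ m/s × 224.53 s = 4.9818×10^10 m = 4.98×10^7 km.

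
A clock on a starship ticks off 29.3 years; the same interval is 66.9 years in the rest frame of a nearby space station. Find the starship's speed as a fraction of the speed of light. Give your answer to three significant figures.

0.899c

γ = Δt/Δτ = 66.9/29.3 = 2.2833.
β = √(1 − 1/γ²) = √(1 − 0.191811) = √0.808189 = 0.899.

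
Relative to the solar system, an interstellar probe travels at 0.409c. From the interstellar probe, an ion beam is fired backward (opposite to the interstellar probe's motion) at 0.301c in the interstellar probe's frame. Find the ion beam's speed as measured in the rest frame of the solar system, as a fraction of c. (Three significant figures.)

Relativistic velocity addition: u = (u' + v)/(1 + u'v/c²), with u' = −0.301c and v = 0.409c.
Numerator: −0.301 + 0.409 = 0.108. Denominator: 1 + (−0.301)(0.409) = 0.876891.
u = 0.108/0.876891 = 0.12316, so the speed is 0.123c.

0.123c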